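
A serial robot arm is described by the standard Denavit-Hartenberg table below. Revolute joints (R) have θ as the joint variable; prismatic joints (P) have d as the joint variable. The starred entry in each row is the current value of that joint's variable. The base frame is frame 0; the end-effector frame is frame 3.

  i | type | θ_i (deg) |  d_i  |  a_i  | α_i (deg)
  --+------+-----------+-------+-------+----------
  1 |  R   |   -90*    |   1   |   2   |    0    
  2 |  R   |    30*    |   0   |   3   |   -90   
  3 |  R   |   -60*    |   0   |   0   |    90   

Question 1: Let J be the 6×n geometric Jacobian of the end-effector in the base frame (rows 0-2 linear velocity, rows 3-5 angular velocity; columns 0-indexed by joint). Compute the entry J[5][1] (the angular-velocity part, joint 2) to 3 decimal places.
1.000

axis z_1 = (0.0000,0.0000,1.0000); lever o_n−o_1 = (1.5000,-2.5981,0.0000)
cross product → J_v[:, 1] = (2.5981,1.5000,-0.0000)
J_ω[:, 1] = z_1
entry J[5][1] = 1.0000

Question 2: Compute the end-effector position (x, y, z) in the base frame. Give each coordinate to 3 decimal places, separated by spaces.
after link 1: o_1 = (0.0000, -2.0000, 1.0000)
after link 2: o_2 = (1.5000, -4.5981, 1.0000)
after link 3: o_3 = (1.5000, -4.5981, 1.0000)

1.500 -4.598 1.000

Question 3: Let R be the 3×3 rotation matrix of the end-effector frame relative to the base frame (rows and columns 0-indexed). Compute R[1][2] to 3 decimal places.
0.750

End-effector z-axis (col 2 of R) = (-0.4330,0.7500,0.5000)
R[1][2] = 0.7500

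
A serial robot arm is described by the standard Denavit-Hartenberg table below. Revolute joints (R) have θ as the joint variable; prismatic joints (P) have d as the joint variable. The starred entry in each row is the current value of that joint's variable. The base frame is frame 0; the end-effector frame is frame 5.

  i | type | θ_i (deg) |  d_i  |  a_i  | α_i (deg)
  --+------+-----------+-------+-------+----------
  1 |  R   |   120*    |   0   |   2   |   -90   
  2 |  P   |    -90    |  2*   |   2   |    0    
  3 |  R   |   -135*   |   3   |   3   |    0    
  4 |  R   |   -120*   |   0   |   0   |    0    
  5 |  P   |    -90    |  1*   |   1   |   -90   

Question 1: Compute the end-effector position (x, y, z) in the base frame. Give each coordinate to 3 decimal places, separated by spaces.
after link 1: o_1 = (-1.0000, 1.7321, 0.0000)
after link 2: o_2 = (-2.7321, 0.7321, 2.0000)
after link 3: o_3 = (-4.2695, -2.6051, -0.1213)
after link 4: o_4 = (-4.2695, -2.6051, -0.1213)
after link 5: o_5 = (-5.2649, -2.8809, 0.8446)

-5.265 -2.881 0.845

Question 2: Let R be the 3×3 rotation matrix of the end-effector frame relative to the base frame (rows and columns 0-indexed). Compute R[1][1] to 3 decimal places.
End-effector y-axis (col 1 of R) = (0.8660,0.5000,-0.0000)
R[1][1] = 0.5000

0.500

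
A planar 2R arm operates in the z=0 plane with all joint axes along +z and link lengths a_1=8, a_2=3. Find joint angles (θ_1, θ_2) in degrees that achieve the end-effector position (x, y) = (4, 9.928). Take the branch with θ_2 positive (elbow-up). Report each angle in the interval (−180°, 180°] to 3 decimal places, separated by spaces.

cos θ_2 = (114.5652−8²−3²)/(2·8·3) = 0.8659; θ_2 = 30.0096° (elbow-up)
β = atan2(9.9280,4.0000) = 68.0555°; ψ = atan2(1.5004,10.5978) = 8.0584°
θ_1 = β − ψ = 59.9971°

59.997 30.010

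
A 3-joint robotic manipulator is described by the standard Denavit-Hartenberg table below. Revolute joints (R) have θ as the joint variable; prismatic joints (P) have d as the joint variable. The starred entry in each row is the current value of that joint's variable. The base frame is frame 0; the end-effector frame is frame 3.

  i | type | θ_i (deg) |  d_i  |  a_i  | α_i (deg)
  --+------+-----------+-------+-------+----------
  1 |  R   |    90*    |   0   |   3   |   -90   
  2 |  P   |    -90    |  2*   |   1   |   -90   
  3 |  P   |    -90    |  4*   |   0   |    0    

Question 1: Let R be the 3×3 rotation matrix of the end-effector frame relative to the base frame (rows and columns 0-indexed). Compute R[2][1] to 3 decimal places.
1.000

End-effector y-axis (col 1 of R) = (0.0000,0.0000,1.0000)
R[2][1] = 1.0000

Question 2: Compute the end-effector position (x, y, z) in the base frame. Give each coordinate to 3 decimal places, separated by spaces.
-2.000 7.000 1.000

after link 1: o_1 = (0.0000, 3.0000, 0.0000)
after link 2: o_2 = (-2.0000, 3.0000, 1.0000)
after link 3: o_3 = (-2.0000, 7.0000, 1.0000)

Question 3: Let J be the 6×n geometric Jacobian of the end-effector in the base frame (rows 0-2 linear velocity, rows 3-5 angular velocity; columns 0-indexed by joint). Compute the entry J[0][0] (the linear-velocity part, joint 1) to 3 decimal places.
-7.000

axis z_0 = ẑ; lever o_n−o_0 = (-2.0000,7.0000,1.0000)
cross product → J_v[:, 0] = (-7.0000,-2.0000,0.0000)
J_ω[:, 0] = z_0
entry J[0][0] = -7.0000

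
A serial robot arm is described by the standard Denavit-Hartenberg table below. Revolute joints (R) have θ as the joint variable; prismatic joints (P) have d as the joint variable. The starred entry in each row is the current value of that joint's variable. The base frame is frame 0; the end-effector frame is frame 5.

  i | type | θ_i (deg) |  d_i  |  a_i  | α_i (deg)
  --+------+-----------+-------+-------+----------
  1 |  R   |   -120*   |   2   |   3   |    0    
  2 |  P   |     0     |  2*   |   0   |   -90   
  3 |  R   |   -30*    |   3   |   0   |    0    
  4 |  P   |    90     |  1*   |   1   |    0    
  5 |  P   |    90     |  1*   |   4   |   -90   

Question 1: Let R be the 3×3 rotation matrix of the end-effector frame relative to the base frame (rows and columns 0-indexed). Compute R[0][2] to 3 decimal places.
End-effector z-axis (col 2 of R) = (0.2500,0.4330,0.8660)
R[0][2] = 0.2500

0.250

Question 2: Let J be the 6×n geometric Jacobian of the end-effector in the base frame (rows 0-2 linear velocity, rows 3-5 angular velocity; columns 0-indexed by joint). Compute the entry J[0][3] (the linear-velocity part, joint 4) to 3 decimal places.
prismatic axis z_3 = (0.8660,-0.5000,0.0000)
J_v[:, 3] = z_3; J_ω[:, 3] = (0,0,0)
entry J[0][3] = 0.8660

0.866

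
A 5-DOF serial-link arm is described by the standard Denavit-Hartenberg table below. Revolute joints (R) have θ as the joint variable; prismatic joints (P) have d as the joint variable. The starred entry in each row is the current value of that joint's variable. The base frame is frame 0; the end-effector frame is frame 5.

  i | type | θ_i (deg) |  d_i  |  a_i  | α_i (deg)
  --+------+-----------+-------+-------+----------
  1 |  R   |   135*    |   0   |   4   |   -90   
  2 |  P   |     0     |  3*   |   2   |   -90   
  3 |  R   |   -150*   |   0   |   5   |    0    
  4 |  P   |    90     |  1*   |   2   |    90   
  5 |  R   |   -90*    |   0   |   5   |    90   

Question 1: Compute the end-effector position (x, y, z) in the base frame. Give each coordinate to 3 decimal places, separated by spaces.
after link 1: o_1 = (-2.8284, 2.8284, 0.0000)
after link 2: o_2 = (-6.3640, 2.1213, 0.0000)
after link 3: o_3 = (-5.0699, -2.7083, 0.0000)
after link 4: o_4 = (-7.0017, -3.2259, -1.0000)
after link 5: o_5 = (-7.0017, -3.2259, 4.0000)

-7.002 -3.226 4.000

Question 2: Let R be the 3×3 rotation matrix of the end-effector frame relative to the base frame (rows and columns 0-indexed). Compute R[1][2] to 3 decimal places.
End-effector z-axis (col 2 of R) = (0.9659,0.2588,-0.0000)
R[1][2] = 0.2588

0.259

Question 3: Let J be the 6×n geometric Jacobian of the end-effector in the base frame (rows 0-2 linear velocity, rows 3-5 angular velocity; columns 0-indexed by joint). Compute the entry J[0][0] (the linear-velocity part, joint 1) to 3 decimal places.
axis z_0 = ẑ; lever o_n−o_0 = (-7.0017,-3.2259,4.0000)
cross product → J_v[:, 0] = (3.2259,-7.0017,0.0000)
J_ω[:, 0] = z_0
entry J[0][0] = 3.2259

3.226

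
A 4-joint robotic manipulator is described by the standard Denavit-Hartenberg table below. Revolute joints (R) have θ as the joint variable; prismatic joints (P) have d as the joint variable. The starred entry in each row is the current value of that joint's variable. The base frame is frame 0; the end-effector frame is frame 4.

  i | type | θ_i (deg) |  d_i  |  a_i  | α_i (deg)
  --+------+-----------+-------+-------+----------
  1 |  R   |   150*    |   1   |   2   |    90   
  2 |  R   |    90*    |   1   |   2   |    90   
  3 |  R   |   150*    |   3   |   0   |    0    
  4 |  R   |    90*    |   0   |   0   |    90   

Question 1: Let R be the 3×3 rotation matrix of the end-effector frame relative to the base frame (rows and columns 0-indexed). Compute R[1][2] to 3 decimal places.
0.433

End-effector z-axis (col 2 of R) = (0.2500,0.4330,-0.8660)
R[1][2] = 0.4330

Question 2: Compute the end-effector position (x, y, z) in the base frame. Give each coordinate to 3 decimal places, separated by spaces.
after link 1: o_1 = (-1.7321, 1.0000, 1.0000)
after link 2: o_2 = (-1.2321, 1.8660, 3.0000)
after link 3: o_3 = (-3.8301, 3.3660, 3.0000)
after link 4: o_4 = (-3.8301, 3.3660, 3.0000)

-3.830 3.366 3.000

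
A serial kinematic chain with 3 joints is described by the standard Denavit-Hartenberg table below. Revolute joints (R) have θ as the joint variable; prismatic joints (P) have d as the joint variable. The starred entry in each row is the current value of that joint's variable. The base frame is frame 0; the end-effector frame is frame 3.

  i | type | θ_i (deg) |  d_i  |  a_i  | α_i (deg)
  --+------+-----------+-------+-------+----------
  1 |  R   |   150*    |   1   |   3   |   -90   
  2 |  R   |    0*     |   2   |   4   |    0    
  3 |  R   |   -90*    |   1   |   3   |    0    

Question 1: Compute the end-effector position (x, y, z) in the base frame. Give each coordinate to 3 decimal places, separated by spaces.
-7.562 0.902 4.000

after link 1: o_1 = (-2.5981, 1.5000, 1.0000)
after link 2: o_2 = (-7.0622, 1.7679, 1.0000)
after link 3: o_3 = (-7.5622, 0.9019, 4.0000)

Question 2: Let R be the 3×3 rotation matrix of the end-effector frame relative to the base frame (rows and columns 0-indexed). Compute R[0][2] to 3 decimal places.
-0.500

End-effector z-axis (col 2 of R) = (-0.5000,-0.8660,0.0000)
R[0][2] = -0.5000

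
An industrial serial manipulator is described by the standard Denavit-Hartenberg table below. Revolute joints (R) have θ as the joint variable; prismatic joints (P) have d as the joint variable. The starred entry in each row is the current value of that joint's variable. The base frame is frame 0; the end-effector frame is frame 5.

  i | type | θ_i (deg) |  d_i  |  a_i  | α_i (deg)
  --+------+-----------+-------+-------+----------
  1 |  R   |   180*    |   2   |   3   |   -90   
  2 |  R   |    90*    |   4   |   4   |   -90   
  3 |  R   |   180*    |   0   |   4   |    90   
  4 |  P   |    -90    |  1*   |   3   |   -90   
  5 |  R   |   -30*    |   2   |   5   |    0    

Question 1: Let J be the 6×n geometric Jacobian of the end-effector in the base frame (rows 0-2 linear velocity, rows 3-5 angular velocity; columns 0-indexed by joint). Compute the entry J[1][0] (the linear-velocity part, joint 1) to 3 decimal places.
axis z_0 = ẑ; lever o_n−o_0 = (-10.3301,-0.5000,4.0000)
cross product → J_v[:, 0] = (0.5000,-10.3301,0.0000)
J_ω[:, 0] = z_0
entry J[1][0] = -10.3301

-10.330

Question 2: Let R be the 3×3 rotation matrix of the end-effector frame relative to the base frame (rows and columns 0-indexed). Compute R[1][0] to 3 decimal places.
End-effector x-axis (col 0 of R) = (-0.8660,0.5000,-0.0000)
R[1][0] = 0.5000

0.500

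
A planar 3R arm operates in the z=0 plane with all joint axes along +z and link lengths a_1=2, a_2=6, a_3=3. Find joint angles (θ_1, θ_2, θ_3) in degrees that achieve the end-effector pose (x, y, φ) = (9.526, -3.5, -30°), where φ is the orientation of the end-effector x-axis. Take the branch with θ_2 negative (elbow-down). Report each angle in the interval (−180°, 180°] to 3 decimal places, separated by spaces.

wrist centre = target − a_3·(cos φ, sin φ) = (6.9279, -2.0000)
cos θ_2 = (51.9961−2²−6²)/(2·2·6) = 0.4998; θ_2 = -60.0107° (elbow-down)
β = atan2(-2.0000,6.9279) = -16.1027°; ψ = atan2(-5.1967,4.9990) = -46.1107°
θ_1 = β − ψ = 30.0080°
θ_3 = φ − θ_1 − θ_2 = 0.0027° (wrapped to (-180°,180°])

30.008 -60.011 0.003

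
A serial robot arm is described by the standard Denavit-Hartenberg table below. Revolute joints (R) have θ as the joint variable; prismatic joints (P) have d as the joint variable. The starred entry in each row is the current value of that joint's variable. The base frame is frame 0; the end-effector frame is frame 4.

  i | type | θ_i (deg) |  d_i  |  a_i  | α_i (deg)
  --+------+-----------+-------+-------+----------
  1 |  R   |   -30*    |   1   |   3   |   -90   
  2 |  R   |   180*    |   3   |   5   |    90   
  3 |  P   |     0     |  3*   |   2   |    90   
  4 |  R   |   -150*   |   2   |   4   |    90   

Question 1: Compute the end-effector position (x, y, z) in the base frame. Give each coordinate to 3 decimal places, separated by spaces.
after link 1: o_1 = (2.5981, -1.5000, 1.0000)
after link 2: o_2 = (-0.2321, 3.5981, 1.0000)
after link 3: o_3 = (-1.9641, 4.5981, -2.0000)
after link 4: o_4 = (0.0359, 1.1340, -0.0000)

0.036 1.134 -0.000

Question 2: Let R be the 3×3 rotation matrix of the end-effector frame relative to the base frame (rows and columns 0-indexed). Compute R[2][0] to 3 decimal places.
End-effector x-axis (col 0 of R) = (0.7500,-0.4330,0.5000)
R[2][0] = 0.5000

0.500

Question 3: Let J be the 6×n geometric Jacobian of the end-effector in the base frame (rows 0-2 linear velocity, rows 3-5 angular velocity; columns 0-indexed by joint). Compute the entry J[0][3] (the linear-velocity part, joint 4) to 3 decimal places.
-1.732

axis z_3 = (-0.5000,-0.8660,-0.0000); lever o_n−o_3 = (2.0000,-3.4641,2.0000)
cross product → J_v[:, 3] = (-1.7321,1.0000,3.4641)
J_ω[:, 3] = z_3
entry J[0][3] = -1.7321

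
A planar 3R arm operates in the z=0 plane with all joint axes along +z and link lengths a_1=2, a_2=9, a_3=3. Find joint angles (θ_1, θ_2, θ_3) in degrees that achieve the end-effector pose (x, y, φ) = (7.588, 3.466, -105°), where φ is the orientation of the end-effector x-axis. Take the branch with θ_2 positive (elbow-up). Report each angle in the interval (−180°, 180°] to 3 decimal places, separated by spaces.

wrist centre = target − a_3·(cos φ, sin φ) = (8.3645, 6.3638)
cos θ_2 = (110.4618−2²−9²)/(2·2·9) = 0.7073; θ_2 = 44.9866° (elbow-up)
β = atan2(6.3638,8.3645) = 37.2643°; ψ = atan2(6.3625,8.3655) = 37.2553°
θ_1 = β − ψ = 0.0090°
θ_3 = φ − θ_1 − θ_2 = -149.9955° (wrapped to (-180°,180°])

0.009 44.987 -149.996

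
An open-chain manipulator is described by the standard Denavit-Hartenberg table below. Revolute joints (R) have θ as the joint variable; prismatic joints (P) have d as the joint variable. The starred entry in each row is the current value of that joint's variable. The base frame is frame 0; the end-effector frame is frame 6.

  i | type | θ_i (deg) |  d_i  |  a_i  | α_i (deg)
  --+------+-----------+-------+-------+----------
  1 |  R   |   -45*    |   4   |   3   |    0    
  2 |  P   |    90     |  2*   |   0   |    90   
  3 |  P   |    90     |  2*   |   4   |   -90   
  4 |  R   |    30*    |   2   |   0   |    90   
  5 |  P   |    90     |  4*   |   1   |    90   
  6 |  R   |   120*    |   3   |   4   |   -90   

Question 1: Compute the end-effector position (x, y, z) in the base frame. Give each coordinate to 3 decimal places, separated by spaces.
6.339 -7.753 16.330

after link 1: o_1 = (2.1213, -2.1213, 4.0000)
after link 2: o_2 = (2.1213, -2.1213, 6.0000)
after link 3: o_3 = (3.5355, -3.5355, 10.0000)
after link 4: o_4 = (2.1213, -4.9497, 10.0000)
after link 5: o_5 = (3.8637, -8.1063, 12.0000)
after link 6: o_6 = (6.3386, -7.7528, 16.3301)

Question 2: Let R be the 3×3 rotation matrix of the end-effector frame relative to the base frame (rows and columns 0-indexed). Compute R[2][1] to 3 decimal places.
End-effector y-axis (col 1 of R) = (0.3536,-0.3536,-0.8660)
R[2][1] = -0.8660

-0.866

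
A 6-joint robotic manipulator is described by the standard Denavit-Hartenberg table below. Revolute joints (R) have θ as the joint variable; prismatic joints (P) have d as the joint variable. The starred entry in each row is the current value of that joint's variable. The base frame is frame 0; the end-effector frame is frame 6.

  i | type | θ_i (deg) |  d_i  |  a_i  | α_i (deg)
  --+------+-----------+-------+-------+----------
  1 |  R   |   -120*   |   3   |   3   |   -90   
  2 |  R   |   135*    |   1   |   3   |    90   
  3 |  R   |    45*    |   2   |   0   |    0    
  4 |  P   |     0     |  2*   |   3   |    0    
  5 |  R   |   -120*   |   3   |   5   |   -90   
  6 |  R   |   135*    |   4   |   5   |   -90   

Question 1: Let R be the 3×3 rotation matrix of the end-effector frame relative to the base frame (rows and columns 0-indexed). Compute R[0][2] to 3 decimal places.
End-effector z-axis (col 2 of R) = (0.2768,-0.8866,-0.3706)
R[0][2] = 0.2768

0.277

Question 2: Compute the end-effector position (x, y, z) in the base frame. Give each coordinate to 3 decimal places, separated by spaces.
after link 1: o_1 = (-1.5000, -2.5981, 3.0000)
after link 2: o_2 = (0.4267, -1.2610, 0.8787)
after link 3: o_3 = (-0.2804, -2.4857, -0.5355)
after link 4: o_4 = (1.5996, -3.4721, -3.4497)
after link 5: o_5 = (-3.1861, -2.1019, -6.4861)
after link 6: o_6 = (2.9605, -0.3563, -6.0711)

2.960 -0.356 -6.071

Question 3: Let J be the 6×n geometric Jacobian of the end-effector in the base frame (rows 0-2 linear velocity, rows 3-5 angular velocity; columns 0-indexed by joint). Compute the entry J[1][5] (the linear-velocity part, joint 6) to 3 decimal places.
-4.433

axis z_5 = (0.5657,0.4621,-0.6830); lever o_n−o_5 = (6.1466,1.7456,0.4150)
cross product → J_v[:, 5] = (1.3840,-4.4330,-1.8530)
J_ω[:, 5] = z_5
entry J[1][5] = -4.4330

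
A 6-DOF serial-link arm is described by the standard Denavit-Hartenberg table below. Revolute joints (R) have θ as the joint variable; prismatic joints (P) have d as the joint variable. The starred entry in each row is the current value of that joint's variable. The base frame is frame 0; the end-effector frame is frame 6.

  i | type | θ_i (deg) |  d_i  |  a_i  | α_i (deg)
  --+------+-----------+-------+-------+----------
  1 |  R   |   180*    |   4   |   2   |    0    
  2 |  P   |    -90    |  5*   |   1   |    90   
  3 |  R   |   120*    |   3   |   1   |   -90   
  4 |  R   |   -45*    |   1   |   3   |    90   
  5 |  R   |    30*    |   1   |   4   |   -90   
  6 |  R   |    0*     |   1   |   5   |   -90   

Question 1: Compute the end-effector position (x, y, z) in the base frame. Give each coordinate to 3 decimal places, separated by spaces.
after link 1: o_1 = (-2.0000, 0.0000, 4.0000)
after link 2: o_2 = (-2.0000, 1.0000, 9.0000)
after link 3: o_3 = (1.0000, 0.5000, 9.8660)
after link 4: o_4 = (3.1213, -1.4267, 11.2031)
after link 5: o_5 = (6.2779, -4.0299, 11.7121)
after link 6: o_6 = (8.9862, -8.2991, 12.3745)

8.986 -8.299 12.375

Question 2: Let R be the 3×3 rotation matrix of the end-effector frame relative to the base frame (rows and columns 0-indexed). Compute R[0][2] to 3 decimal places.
End-effector z-axis (col 2 of R) = (-0.7071,-0.3536,0.6124)
R[0][2] = -0.7071

-0.707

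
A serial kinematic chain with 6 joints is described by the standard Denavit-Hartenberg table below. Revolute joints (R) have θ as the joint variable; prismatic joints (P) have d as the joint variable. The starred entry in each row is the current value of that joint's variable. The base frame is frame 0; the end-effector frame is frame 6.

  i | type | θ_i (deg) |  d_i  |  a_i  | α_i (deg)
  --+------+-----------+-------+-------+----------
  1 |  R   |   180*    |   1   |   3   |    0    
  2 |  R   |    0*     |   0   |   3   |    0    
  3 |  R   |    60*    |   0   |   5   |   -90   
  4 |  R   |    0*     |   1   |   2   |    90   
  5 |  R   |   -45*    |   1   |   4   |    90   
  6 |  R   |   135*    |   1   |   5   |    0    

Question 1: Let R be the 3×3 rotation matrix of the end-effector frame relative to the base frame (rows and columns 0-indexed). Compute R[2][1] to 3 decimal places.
-0.707

End-effector y-axis (col 1 of R) = (0.6830,0.1830,-0.7071)
R[2][1] = -0.7071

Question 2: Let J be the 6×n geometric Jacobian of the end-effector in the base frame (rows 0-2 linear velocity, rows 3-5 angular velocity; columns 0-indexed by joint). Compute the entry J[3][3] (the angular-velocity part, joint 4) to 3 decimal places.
0.866

axis z_3 = (0.8660,-0.5000,0.0000); lever o_n−o_3 = (-0.8414,-1.3863,4.5355)
cross product → J_v[:, 3] = (-2.2678,-3.9279,-1.6213)
J_ω[:, 3] = z_3
entry J[3][3] = 0.8660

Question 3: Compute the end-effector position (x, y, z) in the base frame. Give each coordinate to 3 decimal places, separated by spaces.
after link 1: o_1 = (-3.0000, 0.0000, 1.0000)
after link 2: o_2 = (-6.0000, 0.0000, 1.0000)
after link 3: o_3 = (-8.5000, -4.3301, 1.0000)
after link 4: o_4 = (-8.6340, -6.5622, 1.0000)
after link 5: o_5 = (-12.4977, -7.5975, 2.0000)
after link 6: o_6 = (-9.3414, -5.7165, 5.5355)

-9.341 -5.716 5.536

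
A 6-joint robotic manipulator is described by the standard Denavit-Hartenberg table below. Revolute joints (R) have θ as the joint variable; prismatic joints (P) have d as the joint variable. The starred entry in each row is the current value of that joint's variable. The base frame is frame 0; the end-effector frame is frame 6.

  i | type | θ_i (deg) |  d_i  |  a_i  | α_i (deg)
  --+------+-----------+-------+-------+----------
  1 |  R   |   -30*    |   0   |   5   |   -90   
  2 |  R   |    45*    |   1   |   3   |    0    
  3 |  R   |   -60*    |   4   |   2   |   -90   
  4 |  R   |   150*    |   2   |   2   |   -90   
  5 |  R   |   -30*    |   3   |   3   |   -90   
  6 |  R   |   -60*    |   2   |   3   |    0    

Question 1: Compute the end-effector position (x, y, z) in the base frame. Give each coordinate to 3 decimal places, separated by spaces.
4.266 4.926 -6.306

after link 1: o_1 = (4.3301, -2.5000, 0.0000)
after link 2: o_2 = (6.6672, -2.6946, -2.1213)
after link 3: o_3 = (10.3403, -0.1965, -1.6037)
after link 4: o_4 = (8.8397, -0.4848, -3.9838)
after link 5: o_5 = (6.6885, 2.2572, -6.4033)
after link 6: o_6 = (4.2664, 4.9263, -6.3062)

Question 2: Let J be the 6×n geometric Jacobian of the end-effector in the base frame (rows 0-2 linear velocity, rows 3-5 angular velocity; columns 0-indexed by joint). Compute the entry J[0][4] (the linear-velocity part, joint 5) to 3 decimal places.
axis z_4 = (0.0148,0.9915,-0.1294); lever o_n−o_4 = (-4.5733,5.4111,-2.3224)
cross product → J_v[:, 4] = (-1.6024,0.6261,4.6142)
J_ω[:, 4] = z_4
entry J[0][4] = -1.6024

-1.602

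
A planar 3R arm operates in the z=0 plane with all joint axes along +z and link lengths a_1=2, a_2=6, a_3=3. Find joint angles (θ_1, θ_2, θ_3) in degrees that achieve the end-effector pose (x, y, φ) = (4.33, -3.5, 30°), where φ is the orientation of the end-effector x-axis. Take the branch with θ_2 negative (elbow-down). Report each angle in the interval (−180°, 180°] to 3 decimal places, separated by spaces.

wrist centre = target − a_3·(cos φ, sin φ) = (1.7319, -5.0000)
cos θ_2 = (27.9996−2²−6²)/(2·2·6) = -0.5000; θ_2 = -120.0012° (elbow-down)
β = atan2(-5.0000,1.7319) = -70.8947°; ψ = atan2(-5.1961,-1.0001) = -100.8947°
θ_1 = β − ψ = 30.0000°
θ_3 = φ − θ_1 − θ_2 = 120.0012° (wrapped to (-180°,180°])

30.000 -120.001 120.001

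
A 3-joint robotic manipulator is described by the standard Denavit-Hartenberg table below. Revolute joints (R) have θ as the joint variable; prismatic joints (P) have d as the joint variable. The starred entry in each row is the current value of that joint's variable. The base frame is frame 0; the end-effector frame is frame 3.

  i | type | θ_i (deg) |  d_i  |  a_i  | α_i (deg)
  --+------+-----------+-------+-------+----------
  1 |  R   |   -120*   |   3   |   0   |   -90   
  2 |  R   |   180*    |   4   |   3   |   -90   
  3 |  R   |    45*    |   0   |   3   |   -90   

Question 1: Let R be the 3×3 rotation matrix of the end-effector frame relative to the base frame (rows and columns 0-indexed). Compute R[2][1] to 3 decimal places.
-1.000

End-effector y-axis (col 1 of R) = (-0.0000,-0.0000,-1.0000)
R[2][1] = -1.0000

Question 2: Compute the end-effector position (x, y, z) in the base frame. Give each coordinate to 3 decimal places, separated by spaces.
after link 1: o_1 = (0.0000, 0.0000, 3.0000)
after link 2: o_2 = (4.9641, 0.5981, 3.0000)
after link 3: o_3 = (4.1876, 3.4959, 3.0000)

4.188 3.496 3.000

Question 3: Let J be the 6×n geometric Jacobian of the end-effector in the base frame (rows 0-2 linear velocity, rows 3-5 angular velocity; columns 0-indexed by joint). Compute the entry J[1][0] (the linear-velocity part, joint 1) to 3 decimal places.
axis z_0 = ẑ; lever o_n−o_0 = (4.1876,3.4959,3.0000)
cross product → J_v[:, 0] = (-3.4959,4.1876,0.0000)
J_ω[:, 0] = z_0
entry J[1][0] = 4.1876

4.188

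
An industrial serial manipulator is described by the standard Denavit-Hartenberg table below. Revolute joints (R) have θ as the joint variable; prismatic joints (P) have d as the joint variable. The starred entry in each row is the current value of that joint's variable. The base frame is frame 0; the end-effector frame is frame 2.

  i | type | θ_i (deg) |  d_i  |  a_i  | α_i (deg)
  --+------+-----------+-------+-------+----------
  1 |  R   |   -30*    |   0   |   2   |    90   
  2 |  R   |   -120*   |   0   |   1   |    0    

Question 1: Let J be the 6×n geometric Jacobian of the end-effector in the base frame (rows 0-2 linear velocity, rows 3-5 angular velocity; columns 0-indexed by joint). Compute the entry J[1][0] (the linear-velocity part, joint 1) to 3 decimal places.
1.299

axis z_0 = ẑ; lever o_n−o_0 = (1.2990,-0.7500,-0.8660)
cross product → J_v[:, 0] = (0.7500,1.2990,-0.0000)
J_ω[:, 0] = z_0
entry J[1][0] = 1.2990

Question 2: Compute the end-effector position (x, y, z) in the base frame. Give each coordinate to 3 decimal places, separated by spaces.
1.299 -0.750 -0.866

after link 1: o_1 = (1.7321, -1.0000, 0.0000)
after link 2: o_2 = (1.2990, -0.7500, -0.8660)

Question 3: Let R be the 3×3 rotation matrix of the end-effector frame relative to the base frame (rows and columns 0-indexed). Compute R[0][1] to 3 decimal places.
End-effector y-axis (col 1 of R) = (0.7500,-0.4330,-0.5000)
R[0][1] = 0.7500

0.750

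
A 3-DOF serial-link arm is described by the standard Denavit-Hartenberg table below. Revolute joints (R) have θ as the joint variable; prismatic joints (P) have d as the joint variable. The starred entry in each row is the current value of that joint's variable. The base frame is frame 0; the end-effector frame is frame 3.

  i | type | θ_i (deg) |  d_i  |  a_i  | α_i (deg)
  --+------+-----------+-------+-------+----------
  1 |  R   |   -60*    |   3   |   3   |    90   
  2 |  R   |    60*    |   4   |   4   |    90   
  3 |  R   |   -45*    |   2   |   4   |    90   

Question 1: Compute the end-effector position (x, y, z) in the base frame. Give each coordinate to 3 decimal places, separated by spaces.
3.059 -7.641 7.914

after link 1: o_1 = (1.5000, -2.5981, 3.0000)
after link 2: o_2 = (-0.9641, -6.3301, 6.4641)
after link 3: o_3 = (3.0585, -7.6407, 7.9136)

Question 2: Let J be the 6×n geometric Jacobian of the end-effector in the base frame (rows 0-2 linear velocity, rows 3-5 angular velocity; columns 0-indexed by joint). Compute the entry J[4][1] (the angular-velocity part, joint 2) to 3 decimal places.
axis z_1 = (-0.8660,-0.5000,0.0000); lever o_n−o_1 = (1.5585,-5.0426,4.9136)
cross product → J_v[:, 1] = (-2.4568,4.2553,5.1463)
J_ω[:, 1] = z_1
entry J[4][1] = -0.5000

-0.500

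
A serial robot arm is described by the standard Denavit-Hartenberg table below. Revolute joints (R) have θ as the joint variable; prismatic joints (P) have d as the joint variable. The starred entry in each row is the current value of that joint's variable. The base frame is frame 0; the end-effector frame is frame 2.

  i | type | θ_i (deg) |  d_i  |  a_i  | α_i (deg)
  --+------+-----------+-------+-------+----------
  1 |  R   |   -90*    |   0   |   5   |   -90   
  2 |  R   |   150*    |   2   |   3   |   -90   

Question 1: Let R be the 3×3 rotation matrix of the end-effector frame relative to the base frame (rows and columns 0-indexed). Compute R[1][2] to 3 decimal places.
0.500

End-effector z-axis (col 2 of R) = (-0.0000,0.5000,0.8660)
R[1][2] = 0.5000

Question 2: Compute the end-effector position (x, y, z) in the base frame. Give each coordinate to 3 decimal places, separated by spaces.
after link 1: o_1 = (0.0000, -5.0000, 0.0000)
after link 2: o_2 = (2.0000, -2.4019, -1.5000)

2.000 -2.402 -1.500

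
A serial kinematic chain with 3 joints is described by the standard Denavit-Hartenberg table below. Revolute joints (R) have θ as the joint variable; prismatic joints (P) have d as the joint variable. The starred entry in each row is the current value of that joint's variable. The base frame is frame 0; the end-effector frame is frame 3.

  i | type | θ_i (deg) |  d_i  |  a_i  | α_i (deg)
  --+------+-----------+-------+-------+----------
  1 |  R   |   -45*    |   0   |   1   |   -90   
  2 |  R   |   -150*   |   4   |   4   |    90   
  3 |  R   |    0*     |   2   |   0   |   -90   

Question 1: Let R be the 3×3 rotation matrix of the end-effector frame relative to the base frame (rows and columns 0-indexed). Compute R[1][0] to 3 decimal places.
0.612

End-effector x-axis (col 0 of R) = (-0.6124,0.6124,0.5000)
R[1][0] = 0.6124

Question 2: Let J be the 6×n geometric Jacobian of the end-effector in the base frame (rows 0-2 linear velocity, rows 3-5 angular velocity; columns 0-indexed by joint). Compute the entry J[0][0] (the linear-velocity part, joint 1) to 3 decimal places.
-5.278

axis z_0 = ẑ; lever o_n−o_0 = (0.3789,5.2779,0.2679)
cross product → J_v[:, 0] = (-5.2779,0.3789,0.0000)
J_ω[:, 0] = z_0
entry J[0][0] = -5.2779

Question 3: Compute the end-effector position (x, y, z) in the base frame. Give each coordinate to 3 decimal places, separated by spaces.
after link 1: o_1 = (0.7071, -0.7071, 0.0000)
after link 2: o_2 = (1.0860, 4.5708, 2.0000)
after link 3: o_3 = (0.3789, 5.2779, 0.2679)

0.379 5.278 0.268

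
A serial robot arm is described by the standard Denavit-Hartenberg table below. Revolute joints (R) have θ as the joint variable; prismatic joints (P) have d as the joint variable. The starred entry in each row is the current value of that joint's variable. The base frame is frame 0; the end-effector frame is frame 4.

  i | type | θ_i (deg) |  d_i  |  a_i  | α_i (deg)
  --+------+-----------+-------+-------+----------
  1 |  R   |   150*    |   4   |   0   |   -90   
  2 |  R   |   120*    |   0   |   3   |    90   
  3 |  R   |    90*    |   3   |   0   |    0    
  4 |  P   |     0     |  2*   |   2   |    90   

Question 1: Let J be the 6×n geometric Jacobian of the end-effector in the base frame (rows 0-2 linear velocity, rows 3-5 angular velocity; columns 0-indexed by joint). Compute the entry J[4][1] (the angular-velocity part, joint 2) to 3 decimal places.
-0.866

axis z_1 = (-0.5000,-0.8660,0.0000); lever o_n−o_1 = (-3.4510,-0.3170,-5.0981)
cross product → J_v[:, 1] = (4.4151,-2.5490,-2.8301)
J_ω[:, 1] = z_1
entry J[4][1] = -0.8660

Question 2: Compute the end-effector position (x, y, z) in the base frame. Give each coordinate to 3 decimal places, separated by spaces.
after link 1: o_1 = (0.0000, 0.0000, 4.0000)
after link 2: o_2 = (1.2990, -0.7500, 1.4019)
after link 3: o_3 = (-0.9510, 0.5490, -0.0981)
after link 4: o_4 = (-3.4510, -0.3170, -1.0981)

-3.451 -0.317 -1.098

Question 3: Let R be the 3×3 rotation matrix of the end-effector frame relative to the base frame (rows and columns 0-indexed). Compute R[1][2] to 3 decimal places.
End-effector z-axis (col 2 of R) = (0.4330,-0.2500,-0.8660)
R[1][2] = -0.2500

-0.250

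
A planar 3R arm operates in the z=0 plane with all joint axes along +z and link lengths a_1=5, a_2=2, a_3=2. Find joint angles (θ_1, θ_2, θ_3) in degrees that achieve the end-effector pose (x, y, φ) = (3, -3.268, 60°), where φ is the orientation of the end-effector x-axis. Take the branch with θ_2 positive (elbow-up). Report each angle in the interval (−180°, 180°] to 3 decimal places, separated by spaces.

wrist centre = target − a_3·(cos φ, sin φ) = (2.0000, -5.0001)
cos θ_2 = (29.0005−5²−2²)/(2·5·2) = 0.0000; θ_2 = 89.9985° (elbow-up)
β = atan2(-5.0001,2.0000) = -68.1988°; ψ = atan2(2.0000,5.0001) = 21.8012°
θ_1 = β − ψ = -90.0000°
θ_3 = φ − θ_1 − θ_2 = 60.0015° (wrapped to (-180°,180°])

-90.000 89.999 60.001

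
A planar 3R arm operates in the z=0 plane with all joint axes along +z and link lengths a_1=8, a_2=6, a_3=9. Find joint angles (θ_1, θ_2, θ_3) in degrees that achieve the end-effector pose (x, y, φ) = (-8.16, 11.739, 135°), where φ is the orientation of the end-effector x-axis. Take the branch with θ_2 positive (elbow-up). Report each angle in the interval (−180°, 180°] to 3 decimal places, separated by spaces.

60.005 135.001 -60.006

wrist centre = target − a_3·(cos φ, sin φ) = (-1.7960, 5.3750)
cos θ_2 = (32.1168−8²−6²)/(2·8·6) = -0.7071; θ_2 = 135.0008° (elbow-up)
β = atan2(5.3750,-1.7960) = 108.4768°; ψ = atan2(4.2426,3.7573) = 48.4714°
θ_1 = β − ψ = 60.0054°
θ_3 = φ − θ_1 − θ_2 = -60.0062° (wrapped to (-180°,180°])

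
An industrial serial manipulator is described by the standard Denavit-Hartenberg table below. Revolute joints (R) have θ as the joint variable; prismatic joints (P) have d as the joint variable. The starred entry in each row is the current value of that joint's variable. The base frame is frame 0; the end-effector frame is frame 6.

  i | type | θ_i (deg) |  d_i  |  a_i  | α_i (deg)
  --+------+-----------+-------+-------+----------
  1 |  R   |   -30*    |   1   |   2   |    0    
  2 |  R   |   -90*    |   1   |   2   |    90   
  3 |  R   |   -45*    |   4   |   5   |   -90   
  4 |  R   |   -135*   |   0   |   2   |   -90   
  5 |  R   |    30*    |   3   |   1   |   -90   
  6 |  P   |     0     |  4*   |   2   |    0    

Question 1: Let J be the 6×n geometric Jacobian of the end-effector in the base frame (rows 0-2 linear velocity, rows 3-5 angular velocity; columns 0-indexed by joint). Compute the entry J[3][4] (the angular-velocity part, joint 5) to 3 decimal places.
axis z_4 = (-0.8624,-0.0795,-0.5000); lever o_n−o_4 = (-1.0488,3.2719,-4.7111)
cross product → J_v[:, 4] = (2.0103,-3.5383,-2.9050)
J_ω[:, 4] = z_4
entry J[3][4] = -0.8624

-0.862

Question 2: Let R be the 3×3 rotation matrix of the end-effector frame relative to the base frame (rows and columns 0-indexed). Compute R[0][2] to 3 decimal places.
End-effector z-axis (col 2 of R) = (0.4874,0.1370,-0.8624)
R[0][2] = 0.4874

0.487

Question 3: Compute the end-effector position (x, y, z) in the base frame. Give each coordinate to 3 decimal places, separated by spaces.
after link 1: o_1 = (1.7321, -1.0000, 1.0000)
after link 2: o_2 = (0.7321, -2.7321, 2.0000)
after link 3: o_3 = (-4.4998, -3.7939, -1.5355)
after link 4: o_4 = (-5.2246, -2.2208, -0.5355)
after link 5: o_5 = (-7.9487, -1.4718, -1.9561)
after link 6: o_6 = (-6.2733, 1.0511, -5.2466)

-6.273 1.051 -5.247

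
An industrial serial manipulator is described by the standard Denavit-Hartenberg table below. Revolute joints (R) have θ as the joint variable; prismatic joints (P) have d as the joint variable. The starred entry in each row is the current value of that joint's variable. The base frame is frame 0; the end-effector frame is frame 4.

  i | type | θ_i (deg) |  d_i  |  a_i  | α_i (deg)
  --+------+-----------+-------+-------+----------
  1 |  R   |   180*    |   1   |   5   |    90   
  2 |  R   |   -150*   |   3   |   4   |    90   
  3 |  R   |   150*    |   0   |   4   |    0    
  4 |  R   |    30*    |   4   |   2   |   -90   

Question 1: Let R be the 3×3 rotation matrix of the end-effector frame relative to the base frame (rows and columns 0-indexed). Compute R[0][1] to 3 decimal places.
End-effector y-axis (col 1 of R) = (-0.5000,-0.0000,-0.8660)
R[0][1] = -0.5000

-0.500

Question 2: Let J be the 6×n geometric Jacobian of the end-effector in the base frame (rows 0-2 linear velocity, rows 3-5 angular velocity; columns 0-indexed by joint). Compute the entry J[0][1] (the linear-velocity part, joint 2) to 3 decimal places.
axis z_1 = (0.0000,1.0000,0.0000); lever o_n−o_1 = (0.7321,5.0000,4.1962)
cross product → J_v[:, 1] = (4.1962,-0.0000,-0.7321)
J_ω[:, 1] = z_1
entry J[0][1] = 4.1962

4.196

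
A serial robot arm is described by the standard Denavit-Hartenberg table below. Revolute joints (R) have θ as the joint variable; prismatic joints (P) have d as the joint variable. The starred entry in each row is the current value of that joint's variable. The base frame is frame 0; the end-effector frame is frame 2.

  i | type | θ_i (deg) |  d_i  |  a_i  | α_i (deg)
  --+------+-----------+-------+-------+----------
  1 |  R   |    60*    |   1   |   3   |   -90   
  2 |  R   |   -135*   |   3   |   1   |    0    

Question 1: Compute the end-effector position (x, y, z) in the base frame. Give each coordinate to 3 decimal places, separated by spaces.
-1.452 3.486 1.707

after link 1: o_1 = (1.5000, 2.5981, 1.0000)
after link 2: o_2 = (-1.4516, 3.4857, 1.7071)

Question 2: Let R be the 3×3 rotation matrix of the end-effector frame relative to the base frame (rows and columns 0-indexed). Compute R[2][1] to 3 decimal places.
0.707

End-effector y-axis (col 1 of R) = (0.3536,0.6124,0.7071)
R[2][1] = 0.7071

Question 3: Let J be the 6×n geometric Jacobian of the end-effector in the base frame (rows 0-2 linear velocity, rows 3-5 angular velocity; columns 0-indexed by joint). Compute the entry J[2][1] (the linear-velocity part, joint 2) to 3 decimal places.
0.707

axis z_1 = (-0.8660,0.5000,0.0000); lever o_n−o_1 = (-2.9516,0.8876,0.7071)
cross product → J_v[:, 1] = (0.3536,0.6124,0.7071)
J_ω[:, 1] = z_1
entry J[2][1] = 0.7071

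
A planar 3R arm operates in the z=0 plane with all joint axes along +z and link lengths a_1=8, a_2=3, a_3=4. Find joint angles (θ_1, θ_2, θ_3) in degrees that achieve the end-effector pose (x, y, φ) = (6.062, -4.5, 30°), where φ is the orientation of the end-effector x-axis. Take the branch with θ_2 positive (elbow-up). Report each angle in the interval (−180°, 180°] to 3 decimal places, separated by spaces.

wrist centre = target − a_3·(cos φ, sin φ) = (2.5979, -6.5000)
cos θ_2 = (48.9991−8²−3²)/(2·8·3) = -0.5000; θ_2 = 120.0013° (elbow-up)
β = atan2(-6.5000,2.5979) = -68.2146°; ψ = atan2(2.5980,6.4999) = 21.7867°
θ_1 = β − ψ = -90.0013°
θ_3 = φ − θ_1 − θ_2 = 0.0000° (wrapped to (-180°,180°])

-90.001 120.001 0.000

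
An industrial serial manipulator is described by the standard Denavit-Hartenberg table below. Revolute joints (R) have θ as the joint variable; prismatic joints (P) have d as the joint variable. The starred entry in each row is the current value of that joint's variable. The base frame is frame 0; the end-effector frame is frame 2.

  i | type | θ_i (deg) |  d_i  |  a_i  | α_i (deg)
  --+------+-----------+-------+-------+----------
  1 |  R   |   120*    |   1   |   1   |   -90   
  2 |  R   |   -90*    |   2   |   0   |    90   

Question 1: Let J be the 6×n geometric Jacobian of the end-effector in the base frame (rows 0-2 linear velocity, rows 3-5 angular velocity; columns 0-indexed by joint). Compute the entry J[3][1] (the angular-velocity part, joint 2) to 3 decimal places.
axis z_1 = (-0.8660,-0.5000,0.0000); lever o_n−o_1 = (-1.7321,-1.0000,0.0000)
cross product → J_v[:, 1] = (-0.0000,0.0000,0.0000)
J_ω[:, 1] = z_1
entry J[3][1] = -0.8660

-0.866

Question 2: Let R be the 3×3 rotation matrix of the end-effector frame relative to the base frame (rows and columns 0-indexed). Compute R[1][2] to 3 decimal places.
End-effector z-axis (col 2 of R) = (0.5000,-0.8660,0.0000)
R[1][2] = -0.8660

-0.866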